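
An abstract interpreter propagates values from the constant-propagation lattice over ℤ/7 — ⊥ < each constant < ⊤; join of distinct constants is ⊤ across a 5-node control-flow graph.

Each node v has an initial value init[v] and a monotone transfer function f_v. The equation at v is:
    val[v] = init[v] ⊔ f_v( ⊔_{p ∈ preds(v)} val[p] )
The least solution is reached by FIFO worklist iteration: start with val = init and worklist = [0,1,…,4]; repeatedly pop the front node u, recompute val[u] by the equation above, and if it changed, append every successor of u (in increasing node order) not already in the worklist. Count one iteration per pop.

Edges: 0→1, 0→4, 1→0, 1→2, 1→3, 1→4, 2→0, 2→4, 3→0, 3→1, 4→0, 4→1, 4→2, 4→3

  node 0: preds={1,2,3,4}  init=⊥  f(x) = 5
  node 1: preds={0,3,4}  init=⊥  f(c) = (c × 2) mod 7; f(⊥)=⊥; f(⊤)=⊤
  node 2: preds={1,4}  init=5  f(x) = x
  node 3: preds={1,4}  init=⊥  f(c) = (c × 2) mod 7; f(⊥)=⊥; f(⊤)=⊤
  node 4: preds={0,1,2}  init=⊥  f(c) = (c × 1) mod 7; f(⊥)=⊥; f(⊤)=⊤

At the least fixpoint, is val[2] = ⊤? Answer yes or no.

Worklist (12 pops):
  #1 pop 0: in=5 → 5 (was ⊥); enqueue []
  #2 pop 1: in=5 → 3 (was ⊥); enqueue [0]
  #3 pop 2: in=3 → ⊤ (was 5); enqueue []
  #4 pop 3: in=3 → 6 (was ⊥); enqueue [1]
  #5 pop 4: in=⊤ → ⊤ (was ⊥); enqueue [2,3]
  #6 pop 0: in=⊤ → 5 (no change)
  #7 pop 1: in=⊤ → ⊤ (was 3); enqueue [0,4]
  #8 pop 2: in=⊤ → ⊤ (no change)
  #9 pop 3: in=⊤ → ⊤ (was 6); enqueue [1]
  #10 pop 0: in=⊤ → 5 (no change)
  #11 pop 4: in=⊤ → ⊤ (no change)
  #12 pop 1: in=⊤ → ⊤ (no change)

Fixpoint:
  val[0] = 5
  val[1] = ⊤
  val[2] = ⊤
  val[3] = ⊤
  val[4] = ⊤

yes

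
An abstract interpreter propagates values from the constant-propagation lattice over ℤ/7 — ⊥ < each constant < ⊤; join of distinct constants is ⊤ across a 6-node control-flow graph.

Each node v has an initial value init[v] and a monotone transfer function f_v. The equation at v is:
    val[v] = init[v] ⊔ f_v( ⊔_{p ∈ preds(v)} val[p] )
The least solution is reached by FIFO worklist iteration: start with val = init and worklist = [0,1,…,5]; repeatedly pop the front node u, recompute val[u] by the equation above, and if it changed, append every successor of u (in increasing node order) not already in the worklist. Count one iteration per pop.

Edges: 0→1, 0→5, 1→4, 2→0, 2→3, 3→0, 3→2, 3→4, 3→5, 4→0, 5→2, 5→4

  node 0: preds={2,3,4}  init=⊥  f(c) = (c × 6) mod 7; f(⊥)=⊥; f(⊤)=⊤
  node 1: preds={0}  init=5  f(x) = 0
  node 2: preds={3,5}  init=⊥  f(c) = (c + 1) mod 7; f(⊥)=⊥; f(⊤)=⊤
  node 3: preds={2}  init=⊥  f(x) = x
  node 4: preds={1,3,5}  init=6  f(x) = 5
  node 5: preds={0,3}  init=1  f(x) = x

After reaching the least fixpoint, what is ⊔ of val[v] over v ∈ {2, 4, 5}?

Trace (17 dequeues):
  [1] u=0 | in 6 | out 1 | prev ⊥ | push {}
  [2] u=1 | in 1 | out ⊤ | prev 5 | push {}
  [3] u=2 | in 1 | out 2 | prev ⊥ | push {0}
  [4] u=3 | in 2 | out 2 | prev ⊥ | push {2}
  [5] u=4 | in ⊤ | out ⊤ | prev 6 | push {}
  [6] u=5 | in ⊤ | out ⊤ | prev 1 | push {4}
  [7] u=0 | in ⊤ | out ⊤ | prev 1 | push {1,5}
  [8] u=2 | in ⊤ | out ⊤ | prev 2 | push {0,3}
  [9] u=4 | in ⊤ | out ⊤ | ==
  [10] u=1 | in ⊤ | out ⊤ | ==
  [11] u=5 | in ⊤ | out ⊤ | ==
  [12] u=0 | in ⊤ | out ⊤ | ==
  [13] u=3 | in ⊤ | out ⊤ | prev 2 | push {0,2,4,5}
  [14] u=0 | in ⊤ | out ⊤ | ==
  [15] u=2 | in ⊤ | out ⊤ | ==
  [16] u=4 | in ⊤ | out ⊤ | ==
  [17] u=5 | in ⊤ | out ⊤ | ==

Converged values:
  [0] ⊤
  [1] ⊤
  [2] ⊤
  [3] ⊤
  [4] ⊤
  [5] ⊤

⊤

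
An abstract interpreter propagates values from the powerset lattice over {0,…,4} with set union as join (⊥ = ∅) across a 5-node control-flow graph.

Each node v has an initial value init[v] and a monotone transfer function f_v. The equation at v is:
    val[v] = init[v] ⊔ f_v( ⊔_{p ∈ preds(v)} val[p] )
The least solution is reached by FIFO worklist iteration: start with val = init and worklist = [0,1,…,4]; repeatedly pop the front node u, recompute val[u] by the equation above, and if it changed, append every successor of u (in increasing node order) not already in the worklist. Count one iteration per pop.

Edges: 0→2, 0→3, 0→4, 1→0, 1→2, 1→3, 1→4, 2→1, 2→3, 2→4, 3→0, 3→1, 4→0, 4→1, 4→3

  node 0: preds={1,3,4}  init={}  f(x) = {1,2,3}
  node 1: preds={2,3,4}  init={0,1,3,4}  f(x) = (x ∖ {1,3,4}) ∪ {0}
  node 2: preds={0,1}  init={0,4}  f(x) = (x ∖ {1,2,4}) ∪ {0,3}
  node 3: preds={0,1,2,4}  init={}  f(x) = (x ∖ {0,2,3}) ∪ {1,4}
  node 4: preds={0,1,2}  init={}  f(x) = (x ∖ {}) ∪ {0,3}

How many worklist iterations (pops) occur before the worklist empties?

Worklist (10 pops):
  #1 pop 0: in={0,1,3,4} → {1,2,3} (was {}); enqueue []
  #2 pop 1: in={0,4} → {0,1,3,4} (no change)
  #3 pop 2: in={0,1,2,3,4} → {0,3,4} (was {0,4}); enqueue [1]
  #4 pop 3: in={0,1,2,3,4} → {1,4} (was {}); enqueue [0]
  #5 pop 4: in={0,1,2,3,4} → {0,1,2,3,4} (was {}); enqueue [3]
  #6 pop 1: in={0,1,2,3,4} → {0,1,2,3,4} (was {0,1,3,4}); enqueue [2,4]
  #7 pop 0: in={0,1,2,3,4} → {1,2,3} (no change)
  #8 pop 3: in={0,1,2,3,4} → {1,4} (no change)
  #9 pop 2: in={0,1,2,3,4} → {0,3,4} (no change)
  #10 pop 4: in={0,1,2,3,4} → {0,1,2,3,4} (no change)

Fixpoint:
  val[0] = {1,2,3}
  val[1] = {0,1,2,3,4}
  val[2] = {0,3,4}
  val[3] = {1,4}
  val[4] = {0,1,2,3,4}

10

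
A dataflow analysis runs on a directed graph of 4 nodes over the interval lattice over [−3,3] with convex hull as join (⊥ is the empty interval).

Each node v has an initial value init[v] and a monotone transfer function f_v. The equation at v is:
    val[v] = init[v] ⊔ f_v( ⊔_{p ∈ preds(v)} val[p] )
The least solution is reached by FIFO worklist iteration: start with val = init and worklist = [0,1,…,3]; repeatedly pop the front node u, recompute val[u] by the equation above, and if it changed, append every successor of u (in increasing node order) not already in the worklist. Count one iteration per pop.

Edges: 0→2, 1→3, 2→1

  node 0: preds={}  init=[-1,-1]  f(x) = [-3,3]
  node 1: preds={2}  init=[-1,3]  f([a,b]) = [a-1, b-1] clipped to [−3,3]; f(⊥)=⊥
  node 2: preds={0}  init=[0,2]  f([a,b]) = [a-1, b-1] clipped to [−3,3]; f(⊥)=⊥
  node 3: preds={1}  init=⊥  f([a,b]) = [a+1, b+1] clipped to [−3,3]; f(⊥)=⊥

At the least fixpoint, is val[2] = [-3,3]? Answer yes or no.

Trace (6 dequeues):
  [1] u=0 | in ⊥ | out [-3,3] | prev [-1,-1] | push {}
  [2] u=1 | in [0,2] | out [-1,3] | ==
  [3] u=2 | in [-3,3] | out [-3,2] | prev [0,2] | push {1}
  [4] u=3 | in [-1,3] | out [0,3] | prev ⊥ | push {}
  [5] u=1 | in [-3,2] | out [-3,3] | prev [-1,3] | push {3}
  [6] u=3 | in [-3,3] | out [-2,3] | prev [0,3] | push {}

Converged values:
  [0] [-3,3]
  [1] [-3,3]
  [2] [-3,2]
  [3] [-2,3]

no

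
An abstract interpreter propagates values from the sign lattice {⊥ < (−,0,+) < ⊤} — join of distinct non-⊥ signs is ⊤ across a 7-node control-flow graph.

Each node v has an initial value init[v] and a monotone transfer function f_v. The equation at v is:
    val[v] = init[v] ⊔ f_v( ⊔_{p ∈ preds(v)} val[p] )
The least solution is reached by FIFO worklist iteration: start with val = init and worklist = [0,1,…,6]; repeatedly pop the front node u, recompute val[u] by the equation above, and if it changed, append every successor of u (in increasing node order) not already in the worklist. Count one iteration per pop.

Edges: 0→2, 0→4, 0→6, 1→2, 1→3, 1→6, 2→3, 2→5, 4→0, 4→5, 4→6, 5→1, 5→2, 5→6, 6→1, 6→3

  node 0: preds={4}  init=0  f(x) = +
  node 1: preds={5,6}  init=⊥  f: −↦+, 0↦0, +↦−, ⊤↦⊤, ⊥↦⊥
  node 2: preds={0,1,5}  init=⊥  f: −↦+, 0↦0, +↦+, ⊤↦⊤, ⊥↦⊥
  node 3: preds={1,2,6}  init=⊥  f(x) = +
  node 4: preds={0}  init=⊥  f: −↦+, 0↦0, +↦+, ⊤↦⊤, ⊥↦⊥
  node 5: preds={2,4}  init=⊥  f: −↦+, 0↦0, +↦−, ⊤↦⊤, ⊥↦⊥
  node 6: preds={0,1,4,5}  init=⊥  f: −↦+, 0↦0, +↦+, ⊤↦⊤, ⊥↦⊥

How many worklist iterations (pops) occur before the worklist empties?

Trace (12 dequeues):
  [1] u=0 | in ⊥ | out ⊤ | prev 0 | push {}
  [2] u=1 | in ⊥ | out ⊥ | ==
  [3] u=2 | in ⊤ | out ⊤ | prev ⊥ | push {}
  [4] u=3 | in ⊤ | out + | prev ⊥ | push {}
  [5] u=4 | in ⊤ | out ⊤ | prev ⊥ | push {0}
  [6] u=5 | in ⊤ | out ⊤ | prev ⊥ | push {1,2}
  [7] u=6 | in ⊤ | out ⊤ | prev ⊥ | push {3}
  [8] u=0 | in ⊤ | out ⊤ | ==
  [9] u=1 | in ⊤ | out ⊤ | prev ⊥ | push {6}
  [10] u=2 | in ⊤ | out ⊤ | ==
  [11] u=3 | in ⊤ | out + | ==
  [12] u=6 | in ⊤ | out ⊤ | ==

Converged values:
  [0] ⊤
  [1] ⊤
  [2] ⊤
  [3] +
  [4] ⊤
  [5] ⊤
  [6] ⊤

12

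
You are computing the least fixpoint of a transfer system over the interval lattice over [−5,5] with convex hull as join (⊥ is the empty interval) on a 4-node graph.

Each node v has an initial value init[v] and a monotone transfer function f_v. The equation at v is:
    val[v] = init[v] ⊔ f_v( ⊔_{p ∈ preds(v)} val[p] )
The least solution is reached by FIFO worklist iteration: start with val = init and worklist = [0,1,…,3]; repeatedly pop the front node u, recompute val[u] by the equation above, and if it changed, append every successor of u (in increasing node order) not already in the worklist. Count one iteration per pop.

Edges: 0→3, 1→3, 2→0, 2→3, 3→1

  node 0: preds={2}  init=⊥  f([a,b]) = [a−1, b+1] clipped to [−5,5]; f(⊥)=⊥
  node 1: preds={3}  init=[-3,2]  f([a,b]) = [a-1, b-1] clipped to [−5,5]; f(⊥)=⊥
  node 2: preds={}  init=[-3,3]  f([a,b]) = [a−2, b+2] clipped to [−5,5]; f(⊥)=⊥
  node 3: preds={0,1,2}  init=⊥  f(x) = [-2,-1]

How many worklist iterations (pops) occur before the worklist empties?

5

Worklist (5 pops):
  #1 pop 0: in=[-3,3] → [-4,4] (was ⊥); enqueue []
  #2 pop 1: in=⊥ → [-3,2] (no change)
  #3 pop 2: in=⊥ → [-3,3] (no change)
  #4 pop 3: in=[-4,4] → [-2,-1] (was ⊥); enqueue [1]
  #5 pop 1: in=[-2,-1] → [-3,2] (no change)

Fixpoint:
  val[0] = [-4,4]
  val[1] = [-3,2]
  val[2] = [-3,3]
  val[3] = [-2,-1]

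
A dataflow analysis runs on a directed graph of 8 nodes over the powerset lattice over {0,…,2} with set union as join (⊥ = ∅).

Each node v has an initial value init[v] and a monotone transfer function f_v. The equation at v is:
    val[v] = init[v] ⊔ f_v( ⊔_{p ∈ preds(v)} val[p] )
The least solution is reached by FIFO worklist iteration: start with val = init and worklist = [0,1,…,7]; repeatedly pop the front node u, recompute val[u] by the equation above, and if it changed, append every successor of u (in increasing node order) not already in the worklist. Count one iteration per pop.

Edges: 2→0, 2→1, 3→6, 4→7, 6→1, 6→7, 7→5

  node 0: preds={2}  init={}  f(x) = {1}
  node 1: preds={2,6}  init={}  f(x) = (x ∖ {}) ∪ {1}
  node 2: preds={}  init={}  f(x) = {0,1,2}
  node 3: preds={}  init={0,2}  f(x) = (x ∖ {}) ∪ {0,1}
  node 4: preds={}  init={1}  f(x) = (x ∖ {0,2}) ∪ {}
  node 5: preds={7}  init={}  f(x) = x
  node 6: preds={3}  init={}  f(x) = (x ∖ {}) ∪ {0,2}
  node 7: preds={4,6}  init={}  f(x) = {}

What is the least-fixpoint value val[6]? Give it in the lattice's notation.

{0,1,2}

Iteration log — 10 steps:
  step 1. node 0  ⊔preds={}  new={1}  old={}  +wl: 
  step 2. node 1  ⊔preds={}  new={1}  old={}  +wl: 
  step 3. node 2  ⊔preds={}  new={0,1,2}  old={}  +wl: 0,1
  step 4. node 3  ⊔preds={}  new={0,1,2}  old={0,2}  +wl: 
  step 5. node 4  ⊔preds={}  new={1}  stable
  step 6. node 5  ⊔preds={}  new={}  stable
  step 7. node 6  ⊔preds={0,1,2}  new={0,1,2}  old={}  +wl: 
  step 8. node 7  ⊔preds={0,1,2}  new={}  stable
  step 9. node 0  ⊔preds={0,1,2}  new={1}  stable
  step 10. node 1  ⊔preds={0,1,2}  new={0,1,2}  old={1}  +wl: 

Least fixpoint reached:
  node 0: {1}
  node 1: {0,1,2}
  node 2: {0,1,2}
  node 3: {0,1,2}
  node 4: {1}
  node 5: {}
  node 6: {0,1,2}
  node 7: {}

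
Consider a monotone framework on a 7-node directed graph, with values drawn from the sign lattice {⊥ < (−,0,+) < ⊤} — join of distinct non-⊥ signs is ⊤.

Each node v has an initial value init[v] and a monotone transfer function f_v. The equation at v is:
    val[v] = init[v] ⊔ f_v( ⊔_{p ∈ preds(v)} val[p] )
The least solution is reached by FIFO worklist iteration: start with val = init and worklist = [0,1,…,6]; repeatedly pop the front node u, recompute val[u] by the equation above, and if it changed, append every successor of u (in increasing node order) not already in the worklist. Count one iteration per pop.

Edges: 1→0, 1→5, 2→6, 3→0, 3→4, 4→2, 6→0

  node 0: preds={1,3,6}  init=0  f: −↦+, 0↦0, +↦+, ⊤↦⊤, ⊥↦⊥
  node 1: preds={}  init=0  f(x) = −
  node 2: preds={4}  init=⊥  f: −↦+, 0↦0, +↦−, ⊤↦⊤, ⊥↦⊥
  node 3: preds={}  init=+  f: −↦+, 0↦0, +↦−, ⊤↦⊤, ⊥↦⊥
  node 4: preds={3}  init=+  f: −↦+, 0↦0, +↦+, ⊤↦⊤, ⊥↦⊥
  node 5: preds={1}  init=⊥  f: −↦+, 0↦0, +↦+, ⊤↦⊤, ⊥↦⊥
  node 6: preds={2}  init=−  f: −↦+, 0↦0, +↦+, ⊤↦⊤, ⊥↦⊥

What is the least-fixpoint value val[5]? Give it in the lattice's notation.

Worklist (8 pops):
  #1 pop 0: in=⊤ → ⊤ (was 0); enqueue []
  #2 pop 1: in=⊥ → ⊤ (was 0); enqueue [0]
  #3 pop 2: in=+ → − (was ⊥); enqueue []
  #4 pop 3: in=⊥ → + (no change)
  #5 pop 4: in=+ → + (no change)
  #6 pop 5: in=⊤ → ⊤ (was ⊥); enqueue []
  #7 pop 6: in=− → ⊤ (was −); enqueue []
  #8 pop 0: in=⊤ → ⊤ (no change)

Fixpoint:
  val[0] = ⊤
  val[1] = ⊤
  val[2] = −
  val[3] = +
  val[4] = +
  val[5] = ⊤
  val[6] = ⊤

⊤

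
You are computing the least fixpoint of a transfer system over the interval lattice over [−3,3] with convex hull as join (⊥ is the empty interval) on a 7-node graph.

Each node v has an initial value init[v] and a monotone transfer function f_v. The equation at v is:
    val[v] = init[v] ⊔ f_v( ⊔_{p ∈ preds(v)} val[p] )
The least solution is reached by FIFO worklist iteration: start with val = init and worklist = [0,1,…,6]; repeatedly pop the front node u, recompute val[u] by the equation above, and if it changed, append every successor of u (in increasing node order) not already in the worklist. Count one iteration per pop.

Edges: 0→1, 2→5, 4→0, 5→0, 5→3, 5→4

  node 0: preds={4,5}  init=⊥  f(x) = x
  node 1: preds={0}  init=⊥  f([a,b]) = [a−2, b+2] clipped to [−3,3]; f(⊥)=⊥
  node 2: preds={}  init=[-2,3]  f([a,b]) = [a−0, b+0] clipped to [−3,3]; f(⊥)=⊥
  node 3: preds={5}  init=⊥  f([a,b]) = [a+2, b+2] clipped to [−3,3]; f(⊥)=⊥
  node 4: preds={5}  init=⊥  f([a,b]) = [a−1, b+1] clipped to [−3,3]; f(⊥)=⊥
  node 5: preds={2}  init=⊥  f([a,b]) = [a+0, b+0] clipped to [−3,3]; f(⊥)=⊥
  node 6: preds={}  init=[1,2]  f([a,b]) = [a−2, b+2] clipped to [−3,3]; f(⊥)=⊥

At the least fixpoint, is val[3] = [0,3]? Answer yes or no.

Worklist (13 pops):
  #1 pop 0: in=⊥ → ⊥ (no change)
  #2 pop 1: in=⊥ → ⊥ (no change)
  #3 pop 2: in=⊥ → [-2,3] (no change)
  #4 pop 3: in=⊥ → ⊥ (no change)
  #5 pop 4: in=⊥ → ⊥ (no change)
  #6 pop 5: in=[-2,3] → [-2,3] (was ⊥); enqueue [0,3,4]
  #7 pop 6: in=⊥ → [1,2] (no change)
  #8 pop 0: in=[-2,3] → [-2,3] (was ⊥); enqueue [1]
  #9 pop 3: in=[-2,3] → [0,3] (was ⊥); enqueue []
  #10 pop 4: in=[-2,3] → [-3,3] (was ⊥); enqueue [0]
  #11 pop 1: in=[-2,3] → [-3,3] (was ⊥); enqueue []
  #12 pop 0: in=[-3,3] → [-3,3] (was [-2,3]); enqueue [1]
  #13 pop 1: in=[-3,3] → [-3,3] (no change)

Fixpoint:
  val[0] = [-3,3]
  val[1] = [-3,3]
  val[2] = [-2,3]
  val[3] = [0,3]
  val[4] = [-3,3]
  val[5] = [-2,3]
  val[6] = [1,2]

yes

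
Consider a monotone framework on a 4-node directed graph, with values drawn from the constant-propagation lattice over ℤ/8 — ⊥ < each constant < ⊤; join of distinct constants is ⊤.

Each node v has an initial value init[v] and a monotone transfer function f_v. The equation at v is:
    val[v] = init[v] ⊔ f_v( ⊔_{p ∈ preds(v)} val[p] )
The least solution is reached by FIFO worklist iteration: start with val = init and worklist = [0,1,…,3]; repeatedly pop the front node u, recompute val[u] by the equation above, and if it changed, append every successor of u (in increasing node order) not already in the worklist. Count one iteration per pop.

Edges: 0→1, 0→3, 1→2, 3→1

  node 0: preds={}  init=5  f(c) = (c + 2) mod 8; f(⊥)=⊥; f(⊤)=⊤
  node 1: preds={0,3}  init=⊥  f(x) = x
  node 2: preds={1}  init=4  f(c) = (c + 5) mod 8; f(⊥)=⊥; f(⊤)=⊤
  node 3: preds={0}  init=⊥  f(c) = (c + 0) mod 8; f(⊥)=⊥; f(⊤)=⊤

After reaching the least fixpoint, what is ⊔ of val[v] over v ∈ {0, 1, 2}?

⊤

Iteration log — 5 steps:
  step 1. node 0  ⊔preds=⊥  new=5  stable
  step 2. node 1  ⊔preds=5  new=5  old=⊥  +wl: 
  step 3. node 2  ⊔preds=5  new=⊤  old=4  +wl: 
  step 4. node 3  ⊔preds=5  new=5  old=⊥  +wl: 1
  step 5. node 1  ⊔preds=5  new=5  stable

Least fixpoint reached:
  node 0: 5
  node 1: 5
  node 2: ⊤
  node 3: 5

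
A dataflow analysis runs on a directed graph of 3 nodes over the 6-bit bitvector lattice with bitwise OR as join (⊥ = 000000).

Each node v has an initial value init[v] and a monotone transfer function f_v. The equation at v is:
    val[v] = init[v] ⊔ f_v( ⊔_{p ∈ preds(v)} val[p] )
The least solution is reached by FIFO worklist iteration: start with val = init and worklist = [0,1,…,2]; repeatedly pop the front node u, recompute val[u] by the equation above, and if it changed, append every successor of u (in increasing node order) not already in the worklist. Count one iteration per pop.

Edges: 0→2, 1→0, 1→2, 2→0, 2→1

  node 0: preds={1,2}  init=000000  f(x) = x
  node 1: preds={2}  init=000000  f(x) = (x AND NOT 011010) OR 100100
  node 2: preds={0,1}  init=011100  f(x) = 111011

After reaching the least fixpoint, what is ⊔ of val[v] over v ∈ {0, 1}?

111111

Worklist (7 pops):
  #1 pop 0: in=011100 → 011100 (was 000000); enqueue []
  #2 pop 1: in=011100 → 100100 (was 000000); enqueue [0]
  #3 pop 2: in=111100 → 111111 (was 011100); enqueue [1]
  #4 pop 0: in=111111 → 111111 (was 011100); enqueue [2]
  #5 pop 1: in=111111 → 100101 (was 100100); enqueue [0]
  #6 pop 2: in=111111 → 111111 (no change)
  #7 pop 0: in=111111 → 111111 (no change)

Fixpoint:
  val[0] = 111111
  val[1] = 100101
  val[2] = 111111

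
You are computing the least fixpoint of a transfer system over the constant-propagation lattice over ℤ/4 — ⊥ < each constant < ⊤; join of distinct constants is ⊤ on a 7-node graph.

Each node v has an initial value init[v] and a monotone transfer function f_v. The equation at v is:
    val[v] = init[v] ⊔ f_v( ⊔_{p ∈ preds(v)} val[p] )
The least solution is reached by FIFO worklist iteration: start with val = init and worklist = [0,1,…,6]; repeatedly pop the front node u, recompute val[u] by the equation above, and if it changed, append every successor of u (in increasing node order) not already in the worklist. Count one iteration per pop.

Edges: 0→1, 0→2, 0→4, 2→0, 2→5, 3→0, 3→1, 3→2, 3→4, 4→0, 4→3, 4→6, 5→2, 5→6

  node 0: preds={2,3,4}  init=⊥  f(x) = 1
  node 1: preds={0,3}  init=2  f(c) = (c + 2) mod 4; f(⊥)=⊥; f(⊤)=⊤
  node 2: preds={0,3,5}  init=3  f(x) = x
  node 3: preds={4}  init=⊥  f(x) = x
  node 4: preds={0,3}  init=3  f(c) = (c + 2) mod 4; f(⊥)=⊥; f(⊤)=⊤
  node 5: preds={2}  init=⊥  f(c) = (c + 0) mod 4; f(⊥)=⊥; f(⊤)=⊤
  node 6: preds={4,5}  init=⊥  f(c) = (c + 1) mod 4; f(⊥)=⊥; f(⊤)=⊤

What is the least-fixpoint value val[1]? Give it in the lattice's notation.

⊤

Trace (15 dequeues):
  [1] u=0 | in 3 | out 1 | prev ⊥ | push {}
  [2] u=1 | in 1 | out ⊤ | prev 2 | push {}
  [3] u=2 | in 1 | out ⊤ | prev 3 | push {0}
  [4] u=3 | in 3 | out 3 | prev ⊥ | push {1,2}
  [5] u=4 | in ⊤ | out ⊤ | prev 3 | push {3}
  [6] u=5 | in ⊤ | out ⊤ | prev ⊥ | push {}
  [7] u=6 | in ⊤ | out ⊤ | prev ⊥ | push {}
  [8] u=0 | in ⊤ | out 1 | ==
  [9] u=1 | in ⊤ | out ⊤ | ==
  [10] u=2 | in ⊤ | out ⊤ | ==
  [11] u=3 | in ⊤ | out ⊤ | prev 3 | push {0,1,2,4}
  [12] u=0 | in ⊤ | out 1 | ==
  [13] u=1 | in ⊤ | out ⊤ | ==
  [14] u=2 | in ⊤ | out ⊤ | ==
  [15] u=4 | in ⊤ | out ⊤ | ==

Converged values:
  [0] 1
  [1] ⊤
  [2] ⊤
  [3] ⊤
  [4] ⊤
  [5] ⊤
  [6] ⊤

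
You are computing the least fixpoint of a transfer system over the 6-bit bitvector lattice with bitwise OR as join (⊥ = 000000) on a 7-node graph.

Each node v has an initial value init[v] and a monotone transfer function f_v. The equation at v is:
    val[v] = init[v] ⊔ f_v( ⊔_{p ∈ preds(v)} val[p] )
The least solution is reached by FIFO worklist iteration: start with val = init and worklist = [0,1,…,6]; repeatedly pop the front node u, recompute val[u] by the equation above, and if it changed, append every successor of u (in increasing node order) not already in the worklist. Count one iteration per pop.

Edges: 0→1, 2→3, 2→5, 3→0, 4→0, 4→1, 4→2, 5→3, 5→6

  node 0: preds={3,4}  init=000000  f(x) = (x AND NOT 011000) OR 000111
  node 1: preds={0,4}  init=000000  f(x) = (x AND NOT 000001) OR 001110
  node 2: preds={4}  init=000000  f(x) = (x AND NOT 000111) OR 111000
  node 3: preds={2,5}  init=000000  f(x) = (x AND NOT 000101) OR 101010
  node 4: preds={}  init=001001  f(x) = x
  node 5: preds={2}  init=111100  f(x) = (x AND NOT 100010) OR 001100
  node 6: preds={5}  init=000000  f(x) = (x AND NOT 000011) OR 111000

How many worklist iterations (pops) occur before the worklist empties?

9

Trace (9 dequeues):
  [1] u=0 | in 001001 | out 000111 | prev 000000 | push {}
  [2] u=1 | in 001111 | out 001110 | prev 000000 | push {}
  [3] u=2 | in 001001 | out 111000 | prev 000000 | push {}
  [4] u=3 | in 111100 | out 111010 | prev 000000 | push {0}
  [5] u=4 | in 000000 | out 001001 | ==
  [6] u=5 | in 111000 | out 111100 | ==
  [7] u=6 | in 111100 | out 111100 | prev 000000 | push {}
  [8] u=0 | in 111011 | out 100111 | prev 000111 | push {1}
  [9] u=1 | in 101111 | out 101110 | prev 001110 | push {}

Converged values:
  [0] 100111
  [1] 101110
  [2] 111000
  [3] 111010
  [4] 001001
  [5] 111100
  [6] 111100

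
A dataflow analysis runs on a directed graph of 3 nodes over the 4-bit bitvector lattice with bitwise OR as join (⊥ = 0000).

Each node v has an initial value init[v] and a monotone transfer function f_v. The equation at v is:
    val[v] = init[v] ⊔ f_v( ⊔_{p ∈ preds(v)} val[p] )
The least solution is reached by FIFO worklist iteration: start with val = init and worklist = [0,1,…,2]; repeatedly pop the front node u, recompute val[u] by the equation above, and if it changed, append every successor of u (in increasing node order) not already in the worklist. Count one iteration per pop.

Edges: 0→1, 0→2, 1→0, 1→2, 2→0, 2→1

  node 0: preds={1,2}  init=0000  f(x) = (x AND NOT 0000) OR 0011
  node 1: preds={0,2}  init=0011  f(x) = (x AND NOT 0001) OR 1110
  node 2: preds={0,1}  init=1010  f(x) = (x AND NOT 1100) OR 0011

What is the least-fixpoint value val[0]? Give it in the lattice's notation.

1111

Iteration log — 6 steps:
  step 1. node 0  ⊔preds=1011  new=1011  old=0000  +wl: 
  step 2. node 1  ⊔preds=1011  new=1111  old=0011  +wl: 0
  step 3. node 2  ⊔preds=1111  new=1011  old=1010  +wl: 1
  step 4. node 0  ⊔preds=1111  new=1111  old=1011  +wl: 2
  step 5. node 1  ⊔preds=1111  new=1111  stable
  step 6. node 2  ⊔preds=1111  new=1011  stable

Least fixpoint reached:
  node 0: 1111
  node 1: 1111
  node 2: 1011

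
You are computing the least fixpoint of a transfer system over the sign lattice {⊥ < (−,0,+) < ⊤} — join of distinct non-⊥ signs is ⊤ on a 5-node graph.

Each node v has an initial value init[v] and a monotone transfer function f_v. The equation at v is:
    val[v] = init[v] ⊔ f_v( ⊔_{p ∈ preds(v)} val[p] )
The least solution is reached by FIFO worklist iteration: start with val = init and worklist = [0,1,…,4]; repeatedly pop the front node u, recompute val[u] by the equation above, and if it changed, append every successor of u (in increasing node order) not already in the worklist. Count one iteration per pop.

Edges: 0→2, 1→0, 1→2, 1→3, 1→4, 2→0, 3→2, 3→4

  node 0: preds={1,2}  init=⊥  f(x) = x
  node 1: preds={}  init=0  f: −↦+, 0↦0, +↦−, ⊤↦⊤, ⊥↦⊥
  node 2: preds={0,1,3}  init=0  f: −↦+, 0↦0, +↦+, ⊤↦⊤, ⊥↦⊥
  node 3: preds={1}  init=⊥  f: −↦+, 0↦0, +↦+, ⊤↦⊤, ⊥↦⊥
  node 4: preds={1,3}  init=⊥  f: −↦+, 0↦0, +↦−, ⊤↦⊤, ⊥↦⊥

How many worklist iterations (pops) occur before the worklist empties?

6

Trace (6 dequeues):
  [1] u=0 | in 0 | out 0 | prev ⊥ | push {}
  [2] u=1 | in ⊥ | out 0 | ==
  [3] u=2 | in 0 | out 0 | ==
  [4] u=3 | in 0 | out 0 | prev ⊥ | push {2}
  [5] u=4 | in 0 | out 0 | prev ⊥ | push {}
  [6] u=2 | in 0 | out 0 | ==

Converged values:
  [0] 0
  [1] 0
  [2] 0
  [3] 0
  [4] 0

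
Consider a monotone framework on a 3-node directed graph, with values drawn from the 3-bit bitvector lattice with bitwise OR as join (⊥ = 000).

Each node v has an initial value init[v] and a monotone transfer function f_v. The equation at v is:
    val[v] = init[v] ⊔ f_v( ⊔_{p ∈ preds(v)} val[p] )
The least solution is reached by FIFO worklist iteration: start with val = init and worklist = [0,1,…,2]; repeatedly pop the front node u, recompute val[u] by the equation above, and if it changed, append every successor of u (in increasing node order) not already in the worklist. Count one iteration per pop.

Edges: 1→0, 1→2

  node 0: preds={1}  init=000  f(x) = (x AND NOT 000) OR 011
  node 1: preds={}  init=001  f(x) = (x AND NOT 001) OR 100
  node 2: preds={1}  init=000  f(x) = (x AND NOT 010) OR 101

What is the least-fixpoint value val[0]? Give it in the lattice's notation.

Iteration log — 4 steps:
  step 1. node 0  ⊔preds=001  new=011  old=000  +wl: 
  step 2. node 1  ⊔preds=000  new=101  old=001  +wl: 0
  step 3. node 2  ⊔preds=101  new=101  old=000  +wl: 
  step 4. node 0  ⊔preds=101  new=111  old=011  +wl: 

Least fixpoint reached:
  node 0: 111
  node 1: 101
  node 2: 101

111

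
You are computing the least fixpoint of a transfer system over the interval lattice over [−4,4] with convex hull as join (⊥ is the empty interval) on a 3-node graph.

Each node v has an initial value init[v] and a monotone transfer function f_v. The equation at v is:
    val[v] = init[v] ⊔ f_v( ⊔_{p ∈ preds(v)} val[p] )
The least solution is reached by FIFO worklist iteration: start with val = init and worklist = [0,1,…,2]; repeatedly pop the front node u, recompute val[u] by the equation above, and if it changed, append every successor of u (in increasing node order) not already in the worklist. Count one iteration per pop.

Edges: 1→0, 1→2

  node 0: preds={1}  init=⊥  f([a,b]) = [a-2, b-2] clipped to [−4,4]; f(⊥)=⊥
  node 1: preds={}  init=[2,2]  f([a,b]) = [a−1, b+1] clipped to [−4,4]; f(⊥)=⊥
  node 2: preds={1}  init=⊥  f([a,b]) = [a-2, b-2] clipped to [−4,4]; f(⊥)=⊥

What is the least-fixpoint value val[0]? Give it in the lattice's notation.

Trace (3 dequeues):
  [1] u=0 | in [2,2] | out [0,0] | prev ⊥ | push {}
  [2] u=1 | in ⊥ | out [2,2] | ==
  [3] u=2 | in [2,2] | out [0,0] | prev ⊥ | push {}

Converged values:
  [0] [0,0]
  [1] [2,2]
  [2] [0,0]

[0,0]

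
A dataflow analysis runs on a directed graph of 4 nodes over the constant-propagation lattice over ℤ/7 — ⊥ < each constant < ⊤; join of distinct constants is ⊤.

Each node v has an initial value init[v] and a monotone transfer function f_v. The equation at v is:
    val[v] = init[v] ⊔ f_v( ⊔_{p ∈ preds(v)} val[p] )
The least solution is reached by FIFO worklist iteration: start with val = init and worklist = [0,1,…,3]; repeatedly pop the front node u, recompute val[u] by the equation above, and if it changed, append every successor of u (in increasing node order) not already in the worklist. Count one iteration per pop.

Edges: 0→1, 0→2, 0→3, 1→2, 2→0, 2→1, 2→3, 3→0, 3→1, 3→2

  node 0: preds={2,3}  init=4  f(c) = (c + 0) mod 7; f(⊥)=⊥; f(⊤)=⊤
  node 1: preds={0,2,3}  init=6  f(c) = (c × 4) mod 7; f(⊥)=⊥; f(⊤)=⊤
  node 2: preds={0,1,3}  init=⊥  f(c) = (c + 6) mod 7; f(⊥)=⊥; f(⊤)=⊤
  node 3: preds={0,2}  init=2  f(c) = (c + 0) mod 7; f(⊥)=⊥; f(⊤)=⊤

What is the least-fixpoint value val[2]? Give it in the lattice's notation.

Worklist (7 pops):
  #1 pop 0: in=2 → ⊤ (was 4); enqueue []
  #2 pop 1: in=⊤ → ⊤ (was 6); enqueue []
  #3 pop 2: in=⊤ → ⊤ (was ⊥); enqueue [0,1]
  #4 pop 3: in=⊤ → ⊤ (was 2); enqueue [2]
  #5 pop 0: in=⊤ → ⊤ (no change)
  #6 pop 1: in=⊤ → ⊤ (no change)
  #7 pop 2: in=⊤ → ⊤ (no change)

Fixpoint:
  val[0] = ⊤
  val[1] = ⊤
  val[2] = ⊤
  val[3] = ⊤

⊤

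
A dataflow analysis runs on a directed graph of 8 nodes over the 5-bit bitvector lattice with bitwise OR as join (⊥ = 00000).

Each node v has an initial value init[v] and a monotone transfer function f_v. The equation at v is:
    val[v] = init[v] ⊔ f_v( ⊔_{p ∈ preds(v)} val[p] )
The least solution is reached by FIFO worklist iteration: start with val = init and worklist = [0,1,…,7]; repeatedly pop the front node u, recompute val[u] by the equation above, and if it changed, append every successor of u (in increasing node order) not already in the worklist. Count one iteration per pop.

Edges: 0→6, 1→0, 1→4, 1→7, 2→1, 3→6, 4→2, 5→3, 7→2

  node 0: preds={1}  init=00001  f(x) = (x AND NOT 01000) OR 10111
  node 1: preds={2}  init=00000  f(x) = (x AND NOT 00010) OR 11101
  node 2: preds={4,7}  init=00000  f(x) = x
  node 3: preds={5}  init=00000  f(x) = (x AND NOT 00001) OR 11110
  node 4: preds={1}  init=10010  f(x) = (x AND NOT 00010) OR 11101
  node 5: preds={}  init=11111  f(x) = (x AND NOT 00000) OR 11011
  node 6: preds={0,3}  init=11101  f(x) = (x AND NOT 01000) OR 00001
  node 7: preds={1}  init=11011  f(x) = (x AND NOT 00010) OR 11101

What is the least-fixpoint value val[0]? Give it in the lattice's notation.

Worklist (12 pops):
  #1 pop 0: in=00000 → 10111 (was 00001); enqueue []
  #2 pop 1: in=00000 → 11101 (was 00000); enqueue [0]
  #3 pop 2: in=11011 → 11011 (was 00000); enqueue [1]
  #4 pop 3: in=11111 → 11110 (was 00000); enqueue []
  #5 pop 4: in=11101 → 11111 (was 10010); enqueue [2]
  #6 pop 5: in=00000 → 11111 (no change)
  #7 pop 6: in=11111 → 11111 (was 11101); enqueue []
  #8 pop 7: in=11101 → 11111 (was 11011); enqueue []
  #9 pop 0: in=11101 → 10111 (no change)
  #10 pop 1: in=11011 → 11101 (no change)
  #11 pop 2: in=11111 → 11111 (was 11011); enqueue [1]
  #12 pop 1: in=11111 → 11101 (no change)

Fixpoint:
  val[0] = 10111
  val[1] = 11101
  val[2] = 11111
  val[3] = 11110
  val[4] = 11111
  val[5] = 11111
  val[6] = 11111
  val[7] = 11111

10111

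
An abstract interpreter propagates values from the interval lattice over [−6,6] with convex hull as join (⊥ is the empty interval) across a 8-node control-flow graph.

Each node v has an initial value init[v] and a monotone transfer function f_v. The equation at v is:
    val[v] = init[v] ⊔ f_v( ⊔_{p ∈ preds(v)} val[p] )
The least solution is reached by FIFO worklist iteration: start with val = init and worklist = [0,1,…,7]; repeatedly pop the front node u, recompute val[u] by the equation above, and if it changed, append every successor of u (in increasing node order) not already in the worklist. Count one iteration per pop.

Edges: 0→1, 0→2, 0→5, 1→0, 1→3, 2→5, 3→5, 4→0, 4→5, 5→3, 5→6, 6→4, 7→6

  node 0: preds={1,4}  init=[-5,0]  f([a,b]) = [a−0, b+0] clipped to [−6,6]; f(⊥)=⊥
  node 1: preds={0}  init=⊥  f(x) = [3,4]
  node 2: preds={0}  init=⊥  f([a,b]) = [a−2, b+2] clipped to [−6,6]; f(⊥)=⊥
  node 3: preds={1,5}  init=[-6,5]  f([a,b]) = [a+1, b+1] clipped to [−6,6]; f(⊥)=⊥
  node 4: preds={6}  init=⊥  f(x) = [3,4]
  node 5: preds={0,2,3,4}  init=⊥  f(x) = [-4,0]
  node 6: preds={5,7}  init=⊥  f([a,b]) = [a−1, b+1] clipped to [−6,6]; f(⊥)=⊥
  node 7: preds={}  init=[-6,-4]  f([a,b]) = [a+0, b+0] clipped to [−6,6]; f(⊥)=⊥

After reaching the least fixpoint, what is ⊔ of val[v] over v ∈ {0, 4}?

[-5,4]

Trace (14 dequeues):
  [1] u=0 | in ⊥ | out [-5,0] | ==
  [2] u=1 | in [-5,0] | out [3,4] | prev ⊥ | push {0}
  [3] u=2 | in [-5,0] | out [-6,2] | prev ⊥ | push {}
  [4] u=3 | in [3,4] | out [-6,5] | ==
  [5] u=4 | in ⊥ | out [3,4] | prev ⊥ | push {}
  [6] u=5 | in [-6,5] | out [-4,0] | prev ⊥ | push {3}
  [7] u=6 | in [-6,0] | out [-6,1] | prev ⊥ | push {4}
  [8] u=7 | in ⊥ | out [-6,-4] | ==
  [9] u=0 | in [3,4] | out [-5,4] | prev [-5,0] | push {1,2,5}
  [10] u=3 | in [-4,4] | out [-6,5] | ==
  [11] u=4 | in [-6,1] | out [3,4] | ==
  [12] u=1 | in [-5,4] | out [3,4] | ==
  [13] u=2 | in [-5,4] | out [-6,6] | prev [-6,2] | push {}
  [14] u=5 | in [-6,6] | out [-4,0] | ==

Converged values:
  [0] [-5,4]
  [1] [3,4]
  [2] [-6,6]
  [3] [-6,5]
  [4] [3,4]
  [5] [-4,0]
  [6] [-6,1]
  [7] [-6,-4]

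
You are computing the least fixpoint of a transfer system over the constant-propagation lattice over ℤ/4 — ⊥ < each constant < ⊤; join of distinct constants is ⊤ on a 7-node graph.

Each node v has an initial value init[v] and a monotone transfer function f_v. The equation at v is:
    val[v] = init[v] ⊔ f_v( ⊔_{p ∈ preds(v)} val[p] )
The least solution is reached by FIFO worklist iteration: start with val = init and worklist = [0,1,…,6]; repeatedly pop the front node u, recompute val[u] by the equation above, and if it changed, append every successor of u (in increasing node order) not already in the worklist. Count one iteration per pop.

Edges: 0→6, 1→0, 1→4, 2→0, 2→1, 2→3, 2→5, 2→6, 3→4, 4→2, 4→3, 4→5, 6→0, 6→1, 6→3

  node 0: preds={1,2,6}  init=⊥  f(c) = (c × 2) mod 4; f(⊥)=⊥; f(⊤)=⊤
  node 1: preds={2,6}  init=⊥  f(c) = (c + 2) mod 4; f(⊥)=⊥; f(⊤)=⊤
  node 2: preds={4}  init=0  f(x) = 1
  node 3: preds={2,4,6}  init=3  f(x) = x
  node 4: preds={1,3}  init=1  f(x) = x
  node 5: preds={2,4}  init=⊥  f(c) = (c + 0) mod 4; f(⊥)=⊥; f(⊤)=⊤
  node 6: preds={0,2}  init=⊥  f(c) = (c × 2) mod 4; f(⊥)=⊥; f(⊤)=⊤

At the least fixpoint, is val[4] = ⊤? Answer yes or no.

Worklist (14 pops):
  #1 pop 0: in=0 → 0 (was ⊥); enqueue []
  #2 pop 1: in=0 → 2 (was ⊥); enqueue [0]
  #3 pop 2: in=1 → ⊤ (was 0); enqueue [1]
  #4 pop 3: in=⊤ → ⊤ (was 3); enqueue []
  #5 pop 4: in=⊤ → ⊤ (was 1); enqueue [2,3]
  #6 pop 5: in=⊤ → ⊤ (was ⊥); enqueue []
  #7 pop 6: in=⊤ → ⊤ (was ⊥); enqueue []
  #8 pop 0: in=⊤ → ⊤ (was 0); enqueue [6]
  #9 pop 1: in=⊤ → ⊤ (was 2); enqueue [0,4]
  #10 pop 2: in=⊤ → ⊤ (no change)
  #11 pop 3: in=⊤ → ⊤ (no change)
  #12 pop 6: in=⊤ → ⊤ (no change)
  #13 pop 0: in=⊤ → ⊤ (no change)
  #14 pop 4: in=⊤ → ⊤ (no change)

Fixpoint:
  val[0] = ⊤
  val[1] = ⊤
  val[2] = ⊤
  val[3] = ⊤
  val[4] = ⊤
  val[5] = ⊤
  val[6] = ⊤

yes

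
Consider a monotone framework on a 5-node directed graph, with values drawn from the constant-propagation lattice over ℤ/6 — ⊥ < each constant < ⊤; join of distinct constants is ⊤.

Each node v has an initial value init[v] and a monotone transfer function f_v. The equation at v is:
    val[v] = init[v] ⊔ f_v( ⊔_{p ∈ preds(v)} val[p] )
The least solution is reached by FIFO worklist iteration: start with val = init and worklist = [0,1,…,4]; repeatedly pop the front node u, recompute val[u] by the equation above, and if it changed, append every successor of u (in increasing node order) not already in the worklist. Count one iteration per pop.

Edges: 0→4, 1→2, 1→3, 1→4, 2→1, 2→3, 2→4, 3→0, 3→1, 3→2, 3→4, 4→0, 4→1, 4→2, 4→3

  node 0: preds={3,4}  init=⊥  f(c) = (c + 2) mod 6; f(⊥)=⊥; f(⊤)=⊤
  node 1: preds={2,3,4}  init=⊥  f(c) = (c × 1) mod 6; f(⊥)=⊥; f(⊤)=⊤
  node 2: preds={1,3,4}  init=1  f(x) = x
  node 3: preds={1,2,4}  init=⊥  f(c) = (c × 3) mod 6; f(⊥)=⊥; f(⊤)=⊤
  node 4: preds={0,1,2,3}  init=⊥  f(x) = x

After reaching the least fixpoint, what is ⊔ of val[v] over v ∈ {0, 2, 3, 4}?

⊤

Worklist (13 pops):
  #1 pop 0: in=⊥ → ⊥ (no change)
  #2 pop 1: in=1 → 1 (was ⊥); enqueue []
  #3 pop 2: in=1 → 1 (no change)
  #4 pop 3: in=1 → 3 (was ⊥); enqueue [0,1,2]
  #5 pop 4: in=⊤ → ⊤ (was ⊥); enqueue [3]
  #6 pop 0: in=⊤ → ⊤ (was ⊥); enqueue [4]
  #7 pop 1: in=⊤ → ⊤ (was 1); enqueue []
  #8 pop 2: in=⊤ → ⊤ (was 1); enqueue [1]
  #9 pop 3: in=⊤ → ⊤ (was 3); enqueue [0,2]
  #10 pop 4: in=⊤ → ⊤ (no change)
  #11 pop 1: in=⊤ → ⊤ (no change)
  #12 pop 0: in=⊤ → ⊤ (no change)
  #13 pop 2: in=⊤ → ⊤ (no change)

Fixpoint:
  val[0] = ⊤
  val[1] = ⊤
  val[2] = ⊤
  val[3] = ⊤
  val[4] = ⊤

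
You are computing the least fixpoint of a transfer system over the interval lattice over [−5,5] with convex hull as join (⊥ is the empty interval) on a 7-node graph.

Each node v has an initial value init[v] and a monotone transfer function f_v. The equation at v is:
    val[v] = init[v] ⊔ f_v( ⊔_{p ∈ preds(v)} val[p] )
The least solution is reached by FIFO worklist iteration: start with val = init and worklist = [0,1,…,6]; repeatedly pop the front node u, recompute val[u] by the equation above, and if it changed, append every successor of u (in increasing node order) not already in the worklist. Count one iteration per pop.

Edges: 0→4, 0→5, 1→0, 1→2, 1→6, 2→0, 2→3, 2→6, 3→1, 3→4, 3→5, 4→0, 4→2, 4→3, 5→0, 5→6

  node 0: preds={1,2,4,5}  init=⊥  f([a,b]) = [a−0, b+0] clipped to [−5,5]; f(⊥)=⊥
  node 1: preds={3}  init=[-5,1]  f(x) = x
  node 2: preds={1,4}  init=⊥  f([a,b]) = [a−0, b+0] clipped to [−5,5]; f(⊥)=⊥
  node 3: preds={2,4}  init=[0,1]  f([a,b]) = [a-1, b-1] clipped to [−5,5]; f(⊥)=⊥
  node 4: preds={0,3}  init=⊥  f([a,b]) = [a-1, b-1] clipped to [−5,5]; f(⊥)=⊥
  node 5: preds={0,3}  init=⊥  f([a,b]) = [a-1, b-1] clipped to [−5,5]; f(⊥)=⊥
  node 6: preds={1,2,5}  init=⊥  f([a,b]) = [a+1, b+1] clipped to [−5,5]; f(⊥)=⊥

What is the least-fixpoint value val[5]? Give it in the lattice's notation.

[-5,0]

Worklist (11 pops):
  #1 pop 0: in=[-5,1] → [-5,1] (was ⊥); enqueue []
  #2 pop 1: in=[0,1] → [-5,1] (no change)
  #3 pop 2: in=[-5,1] → [-5,1] (was ⊥); enqueue [0]
  #4 pop 3: in=[-5,1] → [-5,1] (was [0,1]); enqueue [1]
  #5 pop 4: in=[-5,1] → [-5,0] (was ⊥); enqueue [2,3]
  #6 pop 5: in=[-5,1] → [-5,0] (was ⊥); enqueue []
  #7 pop 6: in=[-5,1] → [-4,2] (was ⊥); enqueue []
  #8 pop 0: in=[-5,1] → [-5,1] (no change)
  #9 pop 1: in=[-5,1] → [-5,1] (no change)
  #10 pop 2: in=[-5,1] → [-5,1] (no change)
  #11 pop 3: in=[-5,1] → [-5,1] (no change)

Fixpoint:
  val[0] = [-5,1]
  val[1] = [-5,1]
  val[2] = [-5,1]
  val[3] = [-5,1]
  val[4] = [-5,0]
  val[5] = [-5,0]
  val[6] = [-4,2]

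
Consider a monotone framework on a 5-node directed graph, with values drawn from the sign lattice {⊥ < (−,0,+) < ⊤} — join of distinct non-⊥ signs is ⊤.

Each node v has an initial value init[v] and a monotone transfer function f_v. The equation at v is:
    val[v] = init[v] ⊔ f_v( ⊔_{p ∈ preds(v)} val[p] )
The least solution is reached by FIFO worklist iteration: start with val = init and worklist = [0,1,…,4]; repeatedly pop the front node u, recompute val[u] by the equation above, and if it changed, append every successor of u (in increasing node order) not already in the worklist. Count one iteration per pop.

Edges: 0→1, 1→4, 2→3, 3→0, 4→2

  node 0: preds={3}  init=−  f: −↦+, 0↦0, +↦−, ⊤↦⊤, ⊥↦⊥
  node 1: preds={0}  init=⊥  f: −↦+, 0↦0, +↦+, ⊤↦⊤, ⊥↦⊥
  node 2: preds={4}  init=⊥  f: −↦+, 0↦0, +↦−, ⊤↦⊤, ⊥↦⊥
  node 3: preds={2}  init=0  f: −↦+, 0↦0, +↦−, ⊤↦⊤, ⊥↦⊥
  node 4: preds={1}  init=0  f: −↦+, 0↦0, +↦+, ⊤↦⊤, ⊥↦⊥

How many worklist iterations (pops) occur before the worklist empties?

8

Trace (8 dequeues):
  [1] u=0 | in 0 | out ⊤ | prev − | push {}
  [2] u=1 | in ⊤ | out ⊤ | prev ⊥ | push {}
  [3] u=2 | in 0 | out 0 | prev ⊥ | push {}
  [4] u=3 | in 0 | out 0 | ==
  [5] u=4 | in ⊤ | out ⊤ | prev 0 | push {2}
  [6] u=2 | in ⊤ | out ⊤ | prev 0 | push {3}
  [7] u=3 | in ⊤ | out ⊤ | prev 0 | push {0}
  [8] u=0 | in ⊤ | out ⊤ | ==

Converged values:
  [0] ⊤
  [1] ⊤
  [2] ⊤
  [3] ⊤
  [4] ⊤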